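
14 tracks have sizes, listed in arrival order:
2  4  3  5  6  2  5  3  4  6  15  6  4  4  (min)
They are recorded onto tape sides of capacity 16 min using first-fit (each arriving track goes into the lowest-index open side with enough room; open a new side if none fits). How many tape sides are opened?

  2 → side 1 (new)  [load 2/16]
  4 → side 1  [load 6/16]
  3 → side 1  [load 9/16]
  5 → side 1  [load 14/16]
  6 → side 2 (new)  [load 6/16]
  2 → side 1  [load 16/16]
  5 → side 2  [load 11/16]
  3 → side 2  [load 14/16]
  4 → side 3 (new)  [load 4/16]
  6 → side 3  [load 10/16]
  15 → side 4 (new)  [load 15/16]
  6 → side 3  [load 16/16]
  4 → side 5 (new)  [load 4/16]
  4 → side 5  [load 8/16]
5 tape sides opened.

5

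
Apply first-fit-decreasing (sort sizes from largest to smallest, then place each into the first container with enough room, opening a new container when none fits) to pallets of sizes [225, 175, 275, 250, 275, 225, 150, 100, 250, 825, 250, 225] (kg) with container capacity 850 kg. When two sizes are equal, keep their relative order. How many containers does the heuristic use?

Sorted descending: 825, 275, 275, 250, 250, 250, 225, 225, 225, 175, 150, 100.
  825 → container 1 (new)  [load 825/850]
  275 → container 2 (new)  [load 275/850]
  275 → container 2  [load 550/850]
  250 → container 2  [load 800/850]
  250 → container 3 (new)  [load 250/850]
  250 → container 3  [load 500/850]
  225 → container 3  [load 725/850]
  225 → container 4 (new)  [load 225/850]
  225 → container 4  [load 450/850]
  175 → container 4  [load 625/850]
  150 → container 4  [load 775/850]
  100 → container 3  [load 825/850]
4 containers opened.

4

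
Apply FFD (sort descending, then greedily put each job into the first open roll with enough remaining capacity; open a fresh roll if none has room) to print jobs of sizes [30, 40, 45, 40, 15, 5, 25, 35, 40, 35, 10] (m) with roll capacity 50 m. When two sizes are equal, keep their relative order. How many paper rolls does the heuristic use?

8

Sorted descending: 45, 40, 40, 40, 35, 35, 30, 25, 15, 10, 5.
  45 → roll 1 (new)  [load 45/50]
  40 → roll 2 (new)  [load 40/50]
  40 → roll 3 (new)  [load 40/50]
  40 → roll 4 (new)  [load 40/50]
  35 → roll 5 (new)  [load 35/50]
  35 → roll 6 (new)  [load 35/50]
  30 → roll 7 (new)  [load 30/50]
  25 → roll 8 (new)  [load 25/50]
  15 → roll 5  [load 50/50]
  10 → roll 2  [load 50/50]
  5 → roll 1  [load 50/50]
8 paper rolls opened.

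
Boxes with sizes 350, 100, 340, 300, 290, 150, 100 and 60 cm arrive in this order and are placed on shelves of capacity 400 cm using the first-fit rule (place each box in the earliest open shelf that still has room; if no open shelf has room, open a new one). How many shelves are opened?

5

  350 → shelf 1 (new)  [load 350/400]
  100 → shelf 2 (new)  [load 100/400]
  340 → shelf 3 (new)  [load 340/400]
  300 → shelf 2  [load 400/400]
  290 → shelf 4 (new)  [load 290/400]
  150 → shelf 5 (new)  [load 150/400]
  100 → shelf 4  [load 390/400]
  60 → shelf 3  [load 400/400]
5 shelves opened.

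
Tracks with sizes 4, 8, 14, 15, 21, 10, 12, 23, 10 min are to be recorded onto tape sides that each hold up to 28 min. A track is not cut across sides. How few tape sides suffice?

5

Total = 23 + 21 + 15 + 14 + 12 + 10 + 10 + 8 + 4 = 117 min.
Lower bound: ⌈117/28⌉ = 5 tape sides.
A packing using 5 tape sides:
  side 1: 23 + 4 = 27
  side 2: 21 = 21
  side 3: 15 + 12 = 27
  side 4: 14 + 10 = 24
  side 5: 10 + 8 = 18
This matches the lower bound, so 5 is optimal.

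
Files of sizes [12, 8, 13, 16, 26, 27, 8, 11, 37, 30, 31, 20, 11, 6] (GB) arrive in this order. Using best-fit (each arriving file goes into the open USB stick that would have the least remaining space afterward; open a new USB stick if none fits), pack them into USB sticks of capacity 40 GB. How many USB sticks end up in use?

  12 → USB stick 1 (new)  [load 12/40]
  8 → USB stick 1  [load 20/40]
  13 → USB stick 1  [load 33/40]
  16 → USB stick 2 (new)  [load 16/40]
  26 → USB stick 3 (new)  [load 26/40]
  27 → USB stick 4 (new)  [load 27/40]
  8 → USB stick 4  [load 35/40]
  11 → USB stick 3  [load 37/40]
  37 → USB stick 5 (new)  [load 37/40]
  30 → USB stick 6 (new)  [load 30/40]
  31 → USB stick 7 (new)  [load 31/40]
  20 → USB stick 2  [load 36/40]
  11 → USB stick 8 (new)  [load 11/40]
  6 → USB stick 1  [load 39/40]
8 USB sticks opened.

8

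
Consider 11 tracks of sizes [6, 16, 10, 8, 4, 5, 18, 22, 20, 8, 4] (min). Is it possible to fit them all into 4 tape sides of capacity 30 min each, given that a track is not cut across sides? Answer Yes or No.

Total = 121 min; ⌈121/30⌉ = 5.
At least 5 tape sides are required, but only 4 are allowed.

No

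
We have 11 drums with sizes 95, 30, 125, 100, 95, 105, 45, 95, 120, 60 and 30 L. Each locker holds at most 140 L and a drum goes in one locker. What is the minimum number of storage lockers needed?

Total = 125 + 120 + 105 + 100 + 95 + 95 + 95 + 60 + 45 + 30 + 30 = 900 L.
Lower bound: ⌈900/140⌉ = 7 storage lockers.
A packing using 8 storage lockers:
  locker 1: 125 = 125
  locker 2: 120 = 120
  locker 3: 105 + 30 = 135
  locker 4: 100 + 30 = 130
  locker 5: 95 + 45 = 140
  locker 6: 95 = 95
  locker 7: 95 = 95
  locker 8: 60 = 60
No arrangement into 7 storage lockers stays within capacity, so 8 is optimal.

8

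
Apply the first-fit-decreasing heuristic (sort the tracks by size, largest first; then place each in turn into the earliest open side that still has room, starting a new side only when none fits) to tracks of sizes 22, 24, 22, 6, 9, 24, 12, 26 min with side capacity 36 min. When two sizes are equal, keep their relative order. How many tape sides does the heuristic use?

Sorted descending: 26, 24, 24, 22, 22, 12, 9, 6.
  26 → side 1 (new)  [load 26/36]
  24 → side 2 (new)  [load 24/36]
  24 → side 3 (new)  [load 24/36]
  22 → side 4 (new)  [load 22/36]
  22 → side 5 (new)  [load 22/36]
  12 → side 2  [load 36/36]
  9 → side 1  [load 35/36]
  6 → side 3  [load 30/36]
5 tape sides opened.

5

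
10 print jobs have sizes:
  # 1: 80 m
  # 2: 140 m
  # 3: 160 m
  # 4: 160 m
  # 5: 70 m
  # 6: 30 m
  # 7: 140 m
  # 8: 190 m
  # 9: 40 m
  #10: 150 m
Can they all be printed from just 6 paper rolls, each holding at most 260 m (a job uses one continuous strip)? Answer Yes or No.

A valid assignment using 6 paper rolls:
  roll 1: 190 + 70 = 260
  roll 2: 160 + 80 = 240
  roll 3: 160 + 40 + 30 = 230
  roll 4: 150 = 150
  roll 5: 140 = 140
  roll 6: 140 = 140
Every load is within 260 m, so 6 paper rolls suffice.

Yes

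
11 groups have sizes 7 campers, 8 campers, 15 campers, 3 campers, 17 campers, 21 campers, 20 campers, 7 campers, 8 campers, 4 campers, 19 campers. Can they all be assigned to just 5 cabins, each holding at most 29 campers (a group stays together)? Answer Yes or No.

A valid assignment using 5 cabins:
  cabin 1: 21 + 8 = 29
  cabin 2: 20 + 8 = 28
  cabin 3: 19 + 7 + 3 = 29
  cabin 4: 17 + 7 + 4 = 28
  cabin 5: 15 = 15
Every load is within 29 campers, so 5 cabins suffice.

Yes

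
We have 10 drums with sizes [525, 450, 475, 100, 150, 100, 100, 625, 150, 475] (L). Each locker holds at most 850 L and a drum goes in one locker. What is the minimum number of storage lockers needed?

Total = 625 + 525 + 475 + 475 + 450 + 150 + 150 + 100 + 100 + 100 = 3150 L.
Lower bound: ⌈3150/850⌉ = 4 storage lockers.
Also, 5 drums each exceed 425 L, and no two of those can share a locker, so at least 5 storage lockers are needed.
A packing using 5 storage lockers:
  locker 1: 625 + 150 = 775
  locker 2: 525 + 150 + 100 = 775
  locker 3: 475 + 100 + 100 = 675
  locker 4: 475 = 475
  locker 5: 450 = 450
This matches the lower bound, so 5 is optimal.

5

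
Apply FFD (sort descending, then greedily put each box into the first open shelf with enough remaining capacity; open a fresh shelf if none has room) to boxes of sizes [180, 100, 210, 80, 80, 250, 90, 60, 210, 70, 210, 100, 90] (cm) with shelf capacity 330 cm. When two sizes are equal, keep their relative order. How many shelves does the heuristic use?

6

Sorted descending: 250, 210, 210, 210, 180, 100, 100, 90, 90, 80, 80, 70, 60.
  250 → shelf 1 (new)  [load 250/330]
  210 → shelf 2 (new)  [load 210/330]
  210 → shelf 3 (new)  [load 210/330]
  210 → shelf 4 (new)  [load 210/330]
  180 → shelf 5 (new)  [load 180/330]
  100 → shelf 2  [load 310/330]
  100 → shelf 3  [load 310/330]
  90 → shelf 4  [load 300/330]
  90 → shelf 5  [load 270/330]
  80 → shelf 1  [load 330/330]
  80 → shelf 6 (new)  [load 80/330]
  70 → shelf 6  [load 150/330]
  60 → shelf 5  [load 330/330]
6 shelves opened.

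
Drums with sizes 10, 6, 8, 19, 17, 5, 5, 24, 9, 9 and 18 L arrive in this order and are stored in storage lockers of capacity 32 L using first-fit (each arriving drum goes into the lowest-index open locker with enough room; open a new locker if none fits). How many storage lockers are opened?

  10 → locker 1 (new)  [load 10/32]
  6 → locker 1  [load 16/32]
  8 → locker 1  [load 24/32]
  19 → locker 2 (new)  [load 19/32]
  17 → locker 3 (new)  [load 17/32]
  5 → locker 1  [load 29/32]
  5 → locker 2  [load 24/32]
  24 → locker 4 (new)  [load 24/32]
  9 → locker 3  [load 26/32]
  9 → locker 5 (new)  [load 9/32]
  18 → locker 5  [load 27/32]
5 storage lockers opened.

5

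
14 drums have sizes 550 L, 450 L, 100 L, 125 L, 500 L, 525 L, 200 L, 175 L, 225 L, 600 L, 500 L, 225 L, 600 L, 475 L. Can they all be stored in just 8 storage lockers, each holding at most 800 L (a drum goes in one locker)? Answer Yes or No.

A valid assignment using 8 storage lockers:
  locker 1: 600 + 200 = 800
  locker 2: 600 + 175 = 775
  locker 3: 550 + 225 = 775
  locker 4: 525 + 225 = 750
  locker 5: 500 + 125 + 100 = 725
  locker 6: 500 = 500
  locker 7: 475 = 475
  locker 8: 450 = 450
Every load is within 800 L, so 8 storage lockers suffice.

Yes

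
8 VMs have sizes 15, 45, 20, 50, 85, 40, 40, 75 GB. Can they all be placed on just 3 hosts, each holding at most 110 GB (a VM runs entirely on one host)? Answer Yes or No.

No

Total = 370 GB; ⌈370/110⌉ = 4.
At least 4 hosts are required, but only 3 are allowed.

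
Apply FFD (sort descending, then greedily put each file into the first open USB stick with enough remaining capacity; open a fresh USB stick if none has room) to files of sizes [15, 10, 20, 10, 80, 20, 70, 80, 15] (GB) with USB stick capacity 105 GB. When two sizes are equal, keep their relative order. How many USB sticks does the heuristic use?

Sorted descending: 80, 80, 70, 20, 20, 15, 15, 10, 10.
  80 → USB stick 1 (new)  [load 80/105]
  80 → USB stick 2 (new)  [load 80/105]
  70 → USB stick 3 (new)  [load 70/105]
  20 → USB stick 1  [load 100/105]
  20 → USB stick 2  [load 100/105]
  15 → USB stick 3  [load 85/105]
  15 → USB stick 3  [load 100/105]
  10 → USB stick 4 (new)  [load 10/105]
  10 → USB stick 4  [load 20/105]
4 USB sticks opened.

4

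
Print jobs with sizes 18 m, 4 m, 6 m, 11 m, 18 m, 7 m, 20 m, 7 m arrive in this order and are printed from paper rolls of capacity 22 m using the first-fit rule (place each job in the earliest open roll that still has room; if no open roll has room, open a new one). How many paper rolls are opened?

5

  18 → roll 1 (new)  [load 18/22]
  4 → roll 1  [load 22/22]
  6 → roll 2 (new)  [load 6/22]
  11 → roll 2  [load 17/22]
  18 → roll 3 (new)  [load 18/22]
  7 → roll 4 (new)  [load 7/22]
  20 → roll 5 (new)  [load 20/22]
  7 → roll 4  [load 14/22]
5 paper rolls opened.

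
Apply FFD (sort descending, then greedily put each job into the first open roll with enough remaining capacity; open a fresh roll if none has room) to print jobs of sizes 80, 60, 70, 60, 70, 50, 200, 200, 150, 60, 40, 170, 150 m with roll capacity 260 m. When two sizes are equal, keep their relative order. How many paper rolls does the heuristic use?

6

Sorted descending: 200, 200, 170, 150, 150, 80, 70, 70, 60, 60, 60, 50, 40.
  200 → roll 1 (new)  [load 200/260]
  200 → roll 2 (new)  [load 200/260]
  170 → roll 3 (new)  [load 170/260]
  150 → roll 4 (new)  [load 150/260]
  150 → roll 5 (new)  [load 150/260]
  80 → roll 3  [load 250/260]
  70 → roll 4  [load 220/260]
  70 → roll 5  [load 220/260]
  60 → roll 1  [load 260/260]
  60 → roll 2  [load 260/260]
  60 → roll 6 (new)  [load 60/260]
  50 → roll 6  [load 110/260]
  40 → roll 4  [load 260/260]
6 paper rolls opened.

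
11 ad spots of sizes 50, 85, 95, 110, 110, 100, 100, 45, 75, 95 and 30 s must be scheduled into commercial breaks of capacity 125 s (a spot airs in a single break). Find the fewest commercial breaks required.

9

Total = 110 + 110 + 100 + 100 + 95 + 95 + 85 + 75 + 50 + 45 + 30 = 895 s.
Lower bound: ⌈895/125⌉ = 8 commercial breaks.
A packing using 9 commercial breaks:
  break 1: 110 = 110
  break 2: 110 = 110
  break 3: 100 = 100
  break 4: 100 = 100
  break 5: 95 + 30 = 125
  break 6: 95 = 95
  break 7: 85 = 85
  break 8: 75 + 50 = 125
  break 9: 45 = 45
No arrangement into 8 commercial breaks stays within capacity, so 9 is optimal.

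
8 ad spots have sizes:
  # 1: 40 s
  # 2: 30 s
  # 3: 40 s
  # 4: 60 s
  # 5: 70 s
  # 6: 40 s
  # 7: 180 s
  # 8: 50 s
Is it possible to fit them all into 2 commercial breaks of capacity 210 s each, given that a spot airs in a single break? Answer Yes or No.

No

Total = 510 s; ⌈510/210⌉ = 3.
At least 3 commercial breaks are required, but only 2 are allowed.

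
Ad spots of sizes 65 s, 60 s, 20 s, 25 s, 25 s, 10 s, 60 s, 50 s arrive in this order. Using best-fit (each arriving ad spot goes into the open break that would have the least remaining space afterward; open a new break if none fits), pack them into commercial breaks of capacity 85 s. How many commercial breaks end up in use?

4

  65 → break 1 (new)  [load 65/85]
  60 → break 2 (new)  [load 60/85]
  20 → break 1  [load 85/85]
  25 → break 2  [load 85/85]
  25 → break 3 (new)  [load 25/85]
  10 → break 3  [load 35/85]
  60 → break 4 (new)  [load 60/85]
  50 → break 3  [load 85/85]
4 commercial breaks opened.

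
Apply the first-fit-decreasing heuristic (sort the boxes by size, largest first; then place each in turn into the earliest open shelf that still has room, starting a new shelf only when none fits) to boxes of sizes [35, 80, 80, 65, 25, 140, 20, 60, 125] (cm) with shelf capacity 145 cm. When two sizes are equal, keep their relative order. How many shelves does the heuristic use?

5

Sorted descending: 140, 125, 80, 80, 65, 60, 35, 25, 20.
  140 → shelf 1 (new)  [load 140/145]
  125 → shelf 2 (new)  [load 125/145]
  80 → shelf 3 (new)  [load 80/145]
  80 → shelf 4 (new)  [load 80/145]
  65 → shelf 3  [load 145/145]
  60 → shelf 4  [load 140/145]
  35 → shelf 5 (new)  [load 35/145]
  25 → shelf 5  [load 60/145]
  20 → shelf 2  [load 145/145]
5 shelves opened.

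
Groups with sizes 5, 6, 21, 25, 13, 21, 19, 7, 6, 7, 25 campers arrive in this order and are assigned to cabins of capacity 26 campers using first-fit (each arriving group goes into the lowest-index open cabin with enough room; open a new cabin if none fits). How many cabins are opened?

7

  5 → cabin 1 (new)  [load 5/26]
  6 → cabin 1  [load 11/26]
  21 → cabin 2 (new)  [load 21/26]
  25 → cabin 3 (new)  [load 25/26]
  13 → cabin 1  [load 24/26]
  21 → cabin 4 (new)  [load 21/26]
  19 → cabin 5 (new)  [load 19/26]
  7 → cabin 5  [load 26/26]
  6 → cabin 6 (new)  [load 6/26]
  7 → cabin 6  [load 13/26]
  25 → cabin 7 (new)  [load 25/26]
7 cabins opened.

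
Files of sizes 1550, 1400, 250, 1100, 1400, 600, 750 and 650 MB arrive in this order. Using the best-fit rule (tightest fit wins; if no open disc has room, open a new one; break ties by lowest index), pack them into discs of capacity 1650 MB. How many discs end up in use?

6

  1550 → disc 1 (new)  [load 1550/1650]
  1400 → disc 2 (new)  [load 1400/1650]
  250 → disc 2  [load 1650/1650]
  1100 → disc 3 (new)  [load 1100/1650]
  1400 → disc 4 (new)  [load 1400/1650]
  600 → disc 5 (new)  [load 600/1650]
  750 → disc 5  [load 1350/1650]
  650 → disc 6 (new)  [load 650/1650]
6 discs opened.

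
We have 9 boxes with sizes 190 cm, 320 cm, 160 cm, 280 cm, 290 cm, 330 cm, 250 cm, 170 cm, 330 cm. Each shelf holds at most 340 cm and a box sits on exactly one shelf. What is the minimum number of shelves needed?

8

Total = 330 + 330 + 320 + 290 + 280 + 250 + 190 + 170 + 160 = 2320 cm.
Lower bound: ⌈2320/340⌉ = 7 shelves.
A packing using 8 shelves:
  shelf 1: 330 = 330
  shelf 2: 330 = 330
  shelf 3: 320 = 320
  shelf 4: 290 = 290
  shelf 5: 280 = 280
  shelf 6: 250 = 250
  shelf 7: 190 = 190
  shelf 8: 170 + 160 = 330
No arrangement into 7 shelves stays within capacity, so 8 is optimal.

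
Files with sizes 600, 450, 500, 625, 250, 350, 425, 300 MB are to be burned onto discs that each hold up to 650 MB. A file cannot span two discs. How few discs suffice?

Total = 625 + 600 + 500 + 450 + 425 + 350 + 300 + 250 = 3500 MB.
Lower bound: ⌈3500/650⌉ = 6 discs.
A packing using 7 discs:
  disc 1: 625 = 625
  disc 2: 600 = 600
  disc 3: 500 = 500
  disc 4: 450 = 450
  disc 5: 425 = 425
  disc 6: 350 + 300 = 650
  disc 7: 250 = 250
No arrangement into 6 discs stays within capacity, so 7 is optimal.

7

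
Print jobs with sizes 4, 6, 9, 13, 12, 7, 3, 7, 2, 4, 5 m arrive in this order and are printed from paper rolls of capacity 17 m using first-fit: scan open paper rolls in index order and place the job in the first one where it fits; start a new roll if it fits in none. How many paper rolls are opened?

5

  4 → roll 1 (new)  [load 4/17]
  6 → roll 1  [load 10/17]
  9 → roll 2 (new)  [load 9/17]
  13 → roll 3 (new)  [load 13/17]
  12 → roll 4 (new)  [load 12/17]
  7 → roll 1  [load 17/17]
  3 → roll 2  [load 12/17]
  7 → roll 5 (new)  [load 7/17]
  2 → roll 2  [load 14/17]
  4 → roll 3  [load 17/17]
  5 → roll 4  [load 17/17]
5 paper rolls opened.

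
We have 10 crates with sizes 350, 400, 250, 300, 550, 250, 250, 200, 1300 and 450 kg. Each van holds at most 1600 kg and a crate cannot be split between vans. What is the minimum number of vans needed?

3

Total = 1300 + 550 + 450 + 400 + 350 + 300 + 250 + 250 + 250 + 200 = 4300 kg.
Lower bound: ⌈4300/1600⌉ = 3 vans.
A packing using 3 vans:
  van 1: 1300 + 300 = 1600
  van 2: 550 + 450 + 400 + 200 = 1600
  van 3: 350 + 250 + 250 + 250 = 1100
This matches the lower bound, so 3 is optimal.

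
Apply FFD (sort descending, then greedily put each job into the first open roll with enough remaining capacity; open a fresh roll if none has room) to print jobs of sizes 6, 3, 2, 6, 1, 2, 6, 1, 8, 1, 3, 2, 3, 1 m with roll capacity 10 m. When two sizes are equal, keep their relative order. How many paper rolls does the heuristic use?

Sorted descending: 8, 6, 6, 6, 3, 3, 3, 2, 2, 2, 1, 1, 1, 1.
  8 → roll 1 (new)  [load 8/10]
  6 → roll 2 (new)  [load 6/10]
  6 → roll 3 (new)  [load 6/10]
  6 → roll 4 (new)  [load 6/10]
  3 → roll 2  [load 9/10]
  3 → roll 3  [load 9/10]
  3 → roll 4  [load 9/10]
  2 → roll 1  [load 10/10]
  2 → roll 5 (new)  [load 2/10]
  2 → roll 5  [load 4/10]
  1 → roll 2  [load 10/10]
  1 → roll 3  [load 10/10]
  1 → roll 4  [load 10/10]
  1 → roll 5  [load 5/10]
5 paper rolls opened.

5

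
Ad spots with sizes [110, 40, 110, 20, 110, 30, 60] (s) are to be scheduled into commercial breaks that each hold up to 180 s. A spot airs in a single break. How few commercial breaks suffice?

Total = 110 + 110 + 110 + 60 + 40 + 30 + 20 = 480 s.
Lower bound: ⌈480/180⌉ = 3 commercial breaks.
A packing using 3 commercial breaks:
  break 1: 110 + 60 = 170
  break 2: 110 + 40 + 30 = 180
  break 3: 110 + 20 = 130
This matches the lower bound, so 3 is optimal.

3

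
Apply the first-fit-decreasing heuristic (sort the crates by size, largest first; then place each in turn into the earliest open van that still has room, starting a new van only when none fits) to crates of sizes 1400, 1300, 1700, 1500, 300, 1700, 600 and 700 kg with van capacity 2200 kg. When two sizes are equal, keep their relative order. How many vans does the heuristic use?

Sorted descending: 1700, 1700, 1500, 1400, 1300, 700, 600, 300.
  1700 → van 1 (new)  [load 1700/2200]
  1700 → van 2 (new)  [load 1700/2200]
  1500 → van 3 (new)  [load 1500/2200]
  1400 → van 4 (new)  [load 1400/2200]
  1300 → van 5 (new)  [load 1300/2200]
  700 → van 3  [load 2200/2200]
  600 → van 4  [load 2000/2200]
  300 → van 1  [load 2000/2200]
5 vans opened.

5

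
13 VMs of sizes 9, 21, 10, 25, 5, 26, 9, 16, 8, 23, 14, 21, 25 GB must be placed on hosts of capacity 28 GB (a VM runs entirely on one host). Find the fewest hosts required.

9

Total = 26 + 25 + 25 + 23 + 21 + 21 + 16 + 14 + 10 + 9 + 9 + 8 + 5 = 212 GB.
Lower bound: ⌈212/28⌉ = 8 hosts.
A packing using 9 hosts:
  host 1: 26 = 26
  host 2: 25 = 25
  host 3: 25 = 25
  host 4: 23 + 5 = 28
  host 5: 21 = 21
  host 6: 21 = 21
  host 7: 16 + 10 = 26
  host 8: 14 + 9 = 23
  host 9: 9 + 8 = 17
No arrangement into 8 hosts stays within capacity, so 9 is optimal.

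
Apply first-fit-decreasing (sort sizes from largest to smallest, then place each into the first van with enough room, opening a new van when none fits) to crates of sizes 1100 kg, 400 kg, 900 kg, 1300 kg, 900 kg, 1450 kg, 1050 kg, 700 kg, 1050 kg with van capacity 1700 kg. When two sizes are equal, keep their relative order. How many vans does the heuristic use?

Sorted descending: 1450, 1300, 1100, 1050, 1050, 900, 900, 700, 400.
  1450 → van 1 (new)  [load 1450/1700]
  1300 → van 2 (new)  [load 1300/1700]
  1100 → van 3 (new)  [load 1100/1700]
  1050 → van 4 (new)  [load 1050/1700]
  1050 → van 5 (new)  [load 1050/1700]
  900 → van 6 (new)  [load 900/1700]
  900 → van 7 (new)  [load 900/1700]
  700 → van 6  [load 1600/1700]
  400 → van 2  [load 1700/1700]
7 vans opened.

7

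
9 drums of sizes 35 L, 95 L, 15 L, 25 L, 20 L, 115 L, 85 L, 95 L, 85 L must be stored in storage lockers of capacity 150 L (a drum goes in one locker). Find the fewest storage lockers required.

5

Total = 115 + 95 + 95 + 85 + 85 + 35 + 25 + 20 + 15 = 570 L.
Lower bound: ⌈570/150⌉ = 4 storage lockers.
Also, 5 drums each exceed 75 L, and no two of those can share a locker, so at least 5 storage lockers are needed.
A packing using 5 storage lockers:
  locker 1: 115 + 35 = 150
  locker 2: 95 + 25 + 20 = 140
  locker 3: 95 + 15 = 110
  locker 4: 85 = 85
  locker 5: 85 = 85
This matches the lower bound, so 5 is optimal.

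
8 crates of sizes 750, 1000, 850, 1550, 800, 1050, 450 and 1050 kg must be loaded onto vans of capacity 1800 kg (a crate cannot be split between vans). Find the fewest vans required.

5

Total = 1550 + 1050 + 1050 + 1000 + 850 + 800 + 750 + 450 = 7500 kg.
Lower bound: ⌈7500/1800⌉ = 5 vans.
A packing using 5 vans:
  van 1: 1550 = 1550
  van 2: 1050 + 750 = 1800
  van 3: 1050 + 450 = 1500
  van 4: 1000 + 800 = 1800
  van 5: 850 = 850
This matches the lower bound, so 5 is optimal.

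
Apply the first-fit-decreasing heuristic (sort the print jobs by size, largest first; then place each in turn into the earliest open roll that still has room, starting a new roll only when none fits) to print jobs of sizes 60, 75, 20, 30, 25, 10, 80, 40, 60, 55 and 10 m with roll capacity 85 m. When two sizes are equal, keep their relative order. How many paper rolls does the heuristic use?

Sorted descending: 80, 75, 60, 60, 55, 40, 30, 25, 20, 10, 10.
  80 → roll 1 (new)  [load 80/85]
  75 → roll 2 (new)  [load 75/85]
  60 → roll 3 (new)  [load 60/85]
  60 → roll 4 (new)  [load 60/85]
  55 → roll 5 (new)  [load 55/85]
  40 → roll 6 (new)  [load 40/85]
  30 → roll 5  [load 85/85]
  25 → roll 3  [load 85/85]
  20 → roll 4  [load 80/85]
  10 → roll 2  [load 85/85]
  10 → roll 6  [load 50/85]
6 paper rolls opened.

6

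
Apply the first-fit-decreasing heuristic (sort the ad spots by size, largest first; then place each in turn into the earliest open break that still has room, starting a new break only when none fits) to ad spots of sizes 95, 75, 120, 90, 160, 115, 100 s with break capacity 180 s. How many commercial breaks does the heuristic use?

6

Sorted descending: 160, 120, 115, 100, 95, 90, 75.
  160 → break 1 (new)  [load 160/180]
  120 → break 2 (new)  [load 120/180]
  115 → break 3 (new)  [load 115/180]
  100 → break 4 (new)  [load 100/180]
  95 → break 5 (new)  [load 95/180]
  90 → break 6 (new)  [load 90/180]
  75 → break 4  [load 175/180]
6 commercial breaks opened.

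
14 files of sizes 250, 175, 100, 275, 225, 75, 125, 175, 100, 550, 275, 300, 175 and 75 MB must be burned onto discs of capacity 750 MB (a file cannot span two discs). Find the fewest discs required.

4

Total = 550 + 300 + 275 + 275 + 250 + 225 + 175 + 175 + 175 + 125 + 100 + 100 + 75 + 75 = 2875 MB.
Lower bound: ⌈2875/750⌉ = 4 discs.
A packing using 4 discs:
  disc 1: 550 + 175 = 725
  disc 2: 300 + 275 + 175 = 750
  disc 3: 275 + 250 + 225 = 750
  disc 4: 175 + 125 + 100 + 100 + 75 + 75 = 650
This matches the lower bound, so 4 is optimal.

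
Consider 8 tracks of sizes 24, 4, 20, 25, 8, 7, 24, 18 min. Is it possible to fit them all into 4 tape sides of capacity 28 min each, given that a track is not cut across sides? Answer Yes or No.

No

Total = 130 min; ⌈130/28⌉ = 5.
At least 5 tape sides are required, but only 4 are allowed.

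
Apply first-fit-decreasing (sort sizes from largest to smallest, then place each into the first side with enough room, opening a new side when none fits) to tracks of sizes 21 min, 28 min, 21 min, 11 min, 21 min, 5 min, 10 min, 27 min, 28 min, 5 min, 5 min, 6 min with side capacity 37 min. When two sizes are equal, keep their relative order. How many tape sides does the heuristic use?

6

Sorted descending: 28, 28, 27, 21, 21, 21, 11, 10, 6, 5, 5, 5.
  28 → side 1 (new)  [load 28/37]
  28 → side 2 (new)  [load 28/37]
  27 → side 3 (new)  [load 27/37]
  21 → side 4 (new)  [load 21/37]
  21 → side 5 (new)  [load 21/37]
  21 → side 6 (new)  [load 21/37]
  11 → side 4  [load 32/37]
  10 → side 3  [load 37/37]
  6 → side 1  [load 34/37]
  5 → side 2  [load 33/37]
  5 → side 4  [load 37/37]
  5 → side 5  [load 26/37]
6 tape sides opened.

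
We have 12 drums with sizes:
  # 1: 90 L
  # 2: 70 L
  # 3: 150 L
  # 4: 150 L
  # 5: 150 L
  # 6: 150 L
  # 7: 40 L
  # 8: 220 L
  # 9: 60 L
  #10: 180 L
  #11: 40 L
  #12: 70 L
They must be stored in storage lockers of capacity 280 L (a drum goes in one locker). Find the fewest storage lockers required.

Total = 220 + 180 + 150 + 150 + 150 + 150 + 90 + 70 + 70 + 60 + 40 + 40 = 1370 L.
Lower bound: ⌈1370/280⌉ = 5 storage lockers.
Also, 6 drums each exceed 140 L, and no two of those can share a locker, so at least 6 storage lockers are needed.
A packing using 6 storage lockers:
  locker 1: 220 + 60 = 280
  locker 2: 180 + 90 = 270
  locker 3: 150 + 70 + 40 = 260
  locker 4: 150 + 70 + 40 = 260
  locker 5: 150 = 150
  locker 6: 150 = 150
This matches the lower bound, so 6 is optimal.

6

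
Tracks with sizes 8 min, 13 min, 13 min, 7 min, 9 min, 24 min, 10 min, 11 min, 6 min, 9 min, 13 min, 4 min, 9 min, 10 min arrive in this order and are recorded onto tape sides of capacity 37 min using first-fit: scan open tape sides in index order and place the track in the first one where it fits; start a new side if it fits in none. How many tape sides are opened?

  8 → side 1 (new)  [load 8/37]
  13 → side 1  [load 21/37]
  13 → side 1  [load 34/37]
  7 → side 2 (new)  [load 7/37]
  9 → side 2  [load 16/37]
  24 → side 3 (new)  [load 24/37]
  10 → side 2  [load 26/37]
  11 → side 2  [load 37/37]
  6 → side 3  [load 30/37]
  9 → side 4 (new)  [load 9/37]
  13 → side 4  [load 22/37]
  4 → side 3  [load 34/37]
  9 → side 4  [load 31/37]
  10 → side 5 (new)  [load 10/37]
5 tape sides opened.

5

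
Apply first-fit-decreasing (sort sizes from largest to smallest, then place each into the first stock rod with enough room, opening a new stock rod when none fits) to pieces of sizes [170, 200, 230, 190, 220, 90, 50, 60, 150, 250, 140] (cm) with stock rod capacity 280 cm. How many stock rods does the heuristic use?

Sorted descending: 250, 230, 220, 200, 190, 170, 150, 140, 90, 60, 50.
  250 → stock rod 1 (new)  [load 250/280]
  230 → stock rod 2 (new)  [load 230/280]
  220 → stock rod 3 (new)  [load 220/280]
  200 → stock rod 4 (new)  [load 200/280]
  190 → stock rod 5 (new)  [load 190/280]
  170 → stock rod 6 (new)  [load 170/280]
  150 → stock rod 7 (new)  [load 150/280]
  140 → stock rod 8 (new)  [load 140/280]
  90 → stock rod 5  [load 280/280]
  60 → stock rod 3  [load 280/280]
  50 → stock rod 2  [load 280/280]
8 stock rods opened.

8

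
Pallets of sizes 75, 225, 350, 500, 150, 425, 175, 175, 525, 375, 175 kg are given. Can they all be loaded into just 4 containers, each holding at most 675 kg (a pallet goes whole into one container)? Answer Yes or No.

No

Total = 3150 kg; ⌈3150/675⌉ = 5.
At least 5 containers are required, but only 4 are allowed.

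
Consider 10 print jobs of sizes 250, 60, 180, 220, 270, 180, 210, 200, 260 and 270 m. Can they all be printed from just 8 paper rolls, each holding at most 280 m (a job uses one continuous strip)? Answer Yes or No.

No

Total = 2100 m; ⌈2100/280⌉ = 8.
9 print jobs each exceed half the capacity and cannot share a roll, forcing at least 9 paper rolls.
At least 9 paper rolls are required, but only 8 are allowed.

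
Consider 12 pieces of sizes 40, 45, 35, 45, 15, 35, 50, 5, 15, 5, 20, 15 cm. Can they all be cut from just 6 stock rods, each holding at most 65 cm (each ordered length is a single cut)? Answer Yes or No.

Yes

A valid assignment using 6 stock rods:
  stock rod 1: 50 + 15 = 65
  stock rod 2: 45 + 20 = 65
  stock rod 3: 45 + 15 + 5 = 65
  stock rod 4: 40 + 15 + 5 = 60
  stock rod 5: 35 = 35
  stock rod 6: 35 = 35
Every load is within 65 cm, so 6 stock rods suffice.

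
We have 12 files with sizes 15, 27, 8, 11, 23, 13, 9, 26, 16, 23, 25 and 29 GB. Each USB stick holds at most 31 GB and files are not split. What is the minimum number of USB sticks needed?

Total = 29 + 27 + 26 + 25 + 23 + 23 + 16 + 15 + 13 + 11 + 9 + 8 = 225 GB.
Lower bound: ⌈225/31⌉ = 8 USB sticks.
A packing using 9 USB sticks:
  USB stick 1: 29 = 29
  USB stick 2: 27 = 27
  USB stick 3: 26 = 26
  USB stick 4: 25 = 25
  USB stick 5: 23 + 8 = 31
  USB stick 6: 23 = 23
  USB stick 7: 16 + 15 = 31
  USB stick 8: 13 + 11 = 24
  USB stick 9: 9 = 9
No arrangement into 8 USB sticks stays within capacity, so 9 is optimal.

9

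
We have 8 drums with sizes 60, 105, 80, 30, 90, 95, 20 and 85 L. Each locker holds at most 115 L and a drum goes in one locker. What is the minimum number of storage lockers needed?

6

Total = 105 + 95 + 90 + 85 + 80 + 60 + 30 + 20 = 565 L.
Lower bound: ⌈565/115⌉ = 5 storage lockers.
Also, 6 drums each exceed 115/2 L, and no two of those can share a locker, so at least 6 storage lockers are needed.
A packing using 6 storage lockers:
  locker 1: 105 = 105
  locker 2: 95 + 20 = 115
  locker 3: 90 = 90
  locker 4: 85 + 30 = 115
  locker 5: 80 = 80
  locker 6: 60 = 60
This matches the lower bound, so 6 is optimal.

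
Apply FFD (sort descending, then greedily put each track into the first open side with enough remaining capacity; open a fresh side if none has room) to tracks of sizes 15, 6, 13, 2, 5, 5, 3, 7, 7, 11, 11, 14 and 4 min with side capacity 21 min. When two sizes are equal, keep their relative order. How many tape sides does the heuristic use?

5

Sorted descending: 15, 14, 13, 11, 11, 7, 7, 6, 5, 5, 4, 3, 2.
  15 → side 1 (new)  [load 15/21]
  14 → side 2 (new)  [load 14/21]
  13 → side 3 (new)  [load 13/21]
  11 → side 4 (new)  [load 11/21]
  11 → side 5 (new)  [load 11/21]
  7 → side 2  [load 21/21]
  7 → side 3  [load 20/21]
  6 → side 1  [load 21/21]
  5 → side 4  [load 16/21]
  5 → side 4  [load 21/21]
  4 → side 5  [load 15/21]
  3 → side 5  [load 18/21]
  2 → side 5  [load 20/21]
5 tape sides opened.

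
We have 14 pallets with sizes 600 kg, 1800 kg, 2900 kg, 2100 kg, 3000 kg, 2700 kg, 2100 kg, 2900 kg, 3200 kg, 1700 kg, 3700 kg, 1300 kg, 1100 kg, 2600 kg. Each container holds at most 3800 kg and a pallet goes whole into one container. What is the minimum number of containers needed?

10

Total = 3700 + 3200 + 3000 + 2900 + 2900 + 2700 + 2600 + 2100 + 2100 + 1800 + 1700 + 1300 + 1100 + 600 = 31700 kg.
Lower bound: ⌈31700/3800⌉ = 9 containers.
A packing using 10 containers:
  container 1: 3700 = 3700
  container 2: 3200 + 600 = 3800
  container 3: 3000 = 3000
  container 4: 2900 = 2900
  container 5: 2900 = 2900
  container 6: 2700 + 1100 = 3800
  container 7: 2600 = 2600
  container 8: 2100 + 1700 = 3800
  container 9: 2100 + 1300 = 3400
  container 10: 1800 = 1800
No arrangement into 9 containers stays within capacity, so 10 is optimal.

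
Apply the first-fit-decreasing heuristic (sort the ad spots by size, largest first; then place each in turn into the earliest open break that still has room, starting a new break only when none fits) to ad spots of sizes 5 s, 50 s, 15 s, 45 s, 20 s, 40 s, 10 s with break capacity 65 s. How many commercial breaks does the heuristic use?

Sorted descending: 50, 45, 40, 20, 15, 10, 5.
  50 → break 1 (new)  [load 50/65]
  45 → break 2 (new)  [load 45/65]
  40 → break 3 (new)  [load 40/65]
  20 → break 2  [load 65/65]
  15 → break 1  [load 65/65]
  10 → break 3  [load 50/65]
  5 → break 3  [load 55/65]
3 commercial breaks opened.

3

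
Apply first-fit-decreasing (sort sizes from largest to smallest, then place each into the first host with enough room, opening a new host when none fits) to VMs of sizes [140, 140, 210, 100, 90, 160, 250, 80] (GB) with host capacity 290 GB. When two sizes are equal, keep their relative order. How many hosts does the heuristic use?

Sorted descending: 250, 210, 160, 140, 140, 100, 90, 80.
  250 → host 1 (new)  [load 250/290]
  210 → host 2 (new)  [load 210/290]
  160 → host 3 (new)  [load 160/290]
  140 → host 4 (new)  [load 140/290]
  140 → host 4  [load 280/290]
  100 → host 3  [load 260/290]
  90 → host 5 (new)  [load 90/290]
  80 → host 2  [load 290/290]
5 hosts opened.

5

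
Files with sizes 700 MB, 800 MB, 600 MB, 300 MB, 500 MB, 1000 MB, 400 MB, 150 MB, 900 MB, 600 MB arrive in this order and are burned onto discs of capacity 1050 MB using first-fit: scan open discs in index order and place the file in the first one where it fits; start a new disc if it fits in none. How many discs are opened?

7

  700 → disc 1 (new)  [load 700/1050]
  800 → disc 2 (new)  [load 800/1050]
  600 → disc 3 (new)  [load 600/1050]
  300 → disc 1  [load 1000/1050]
  500 → disc 4 (new)  [load 500/1050]
  1000 → disc 5 (new)  [load 1000/1050]
  400 → disc 3  [load 1000/1050]
  150 → disc 2  [load 950/1050]
  900 → disc 6 (new)  [load 900/1050]
  600 → disc 7 (new)  [load 600/1050]
7 discs opened.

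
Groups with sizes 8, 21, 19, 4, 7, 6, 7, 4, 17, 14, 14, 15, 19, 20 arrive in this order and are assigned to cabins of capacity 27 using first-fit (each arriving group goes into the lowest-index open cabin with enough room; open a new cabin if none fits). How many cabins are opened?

9

  8 → cabin 1 (new)  [load 8/27]
  21 → cabin 2 (new)  [load 21/27]
  19 → cabin 1  [load 27/27]
  4 → cabin 2  [load 25/27]
  7 → cabin 3 (new)  [load 7/27]
  6 → cabin 3  [load 13/27]
  7 → cabin 3  [load 20/27]
  4 → cabin 3  [load 24/27]
  17 → cabin 4 (new)  [load 17/27]
  14 → cabin 5 (new)  [load 14/27]
  14 → cabin 6 (new)  [load 14/27]
  15 → cabin 7 (new)  [load 15/27]
  19 → cabin 8 (new)  [load 19/27]
  20 → cabin 9 (new)  [load 20/27]
9 cabins opened.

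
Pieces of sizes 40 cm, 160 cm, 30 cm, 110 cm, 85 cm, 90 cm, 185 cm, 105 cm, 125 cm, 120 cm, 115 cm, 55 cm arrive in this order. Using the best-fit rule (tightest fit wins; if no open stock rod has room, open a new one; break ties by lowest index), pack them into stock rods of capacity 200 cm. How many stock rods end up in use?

  40 → stock rod 1 (new)  [load 40/200]
  160 → stock rod 1  [load 200/200]
  30 → stock rod 2 (new)  [load 30/200]
  110 → stock rod 2  [load 140/200]
  85 → stock rod 3 (new)  [load 85/200]
  90 → stock rod 3  [load 175/200]
  185 → stock rod 4 (new)  [load 185/200]
  105 → stock rod 5 (new)  [load 105/200]
  125 → stock rod 6 (new)  [load 125/200]
  120 → stock rod 7 (new)  [load 120/200]
  115 → stock rod 8 (new)  [load 115/200]
  55 → stock rod 2  [load 195/200]
8 stock rods opened.

8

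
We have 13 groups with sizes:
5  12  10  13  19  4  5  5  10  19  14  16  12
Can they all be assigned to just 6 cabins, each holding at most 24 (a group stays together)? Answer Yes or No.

Total = 144; ⌈144/24⌉ = 6.
The bound of 6 does not rule out 6, but exhaustive search shows no assignment into 6 cabins of capacity 24 exists — the minimum is 7.

No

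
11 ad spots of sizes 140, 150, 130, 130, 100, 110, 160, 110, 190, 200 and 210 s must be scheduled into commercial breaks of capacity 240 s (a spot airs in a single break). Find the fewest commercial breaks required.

8

Total = 210 + 200 + 190 + 160 + 150 + 140 + 130 + 130 + 110 + 110 + 100 = 1630 s.
Lower bound: ⌈1630/240⌉ = 7 commercial breaks.
Also, 8 ad spots each exceed 120 s, and no two of those can share a break, so at least 8 commercial breaks are needed.
A packing using 8 commercial breaks:
  break 1: 210 = 210
  break 2: 200 = 200
  break 3: 190 = 190
  break 4: 160 = 160
  break 5: 150 = 150
  break 6: 140 + 100 = 240
  break 7: 130 + 110 = 240
  break 8: 130 + 110 = 240
This matches the lower bound, so 8 is optimal.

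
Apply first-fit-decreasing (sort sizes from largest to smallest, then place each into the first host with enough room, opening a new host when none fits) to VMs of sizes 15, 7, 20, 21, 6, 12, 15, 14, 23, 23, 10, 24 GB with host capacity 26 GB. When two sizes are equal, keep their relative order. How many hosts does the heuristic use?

Sorted descending: 24, 23, 23, 21, 20, 15, 15, 14, 12, 10, 7, 6.
  24 → host 1 (new)  [load 24/26]
  23 → host 2 (new)  [load 23/26]
  23 → host 3 (new)  [load 23/26]
  21 → host 4 (new)  [load 21/26]
  20 → host 5 (new)  [load 20/26]
  15 → host 6 (new)  [load 15/26]
  15 → host 7 (new)  [load 15/26]
  14 → host 8 (new)  [load 14/26]
  12 → host 8  [load 26/26]
  10 → host 6  [load 25/26]
  7 → host 7  [load 22/26]
  6 → host 5  [load 26/26]
8 hosts opened.

8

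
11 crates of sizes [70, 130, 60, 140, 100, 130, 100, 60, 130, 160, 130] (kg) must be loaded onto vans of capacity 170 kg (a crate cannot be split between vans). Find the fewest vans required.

9

Total = 160 + 140 + 130 + 130 + 130 + 130 + 100 + 100 + 70 + 60 + 60 = 1210 kg.
Lower bound: ⌈1210/170⌉ = 8 vans.
A packing using 9 vans:
  van 1: 160 = 160
  van 2: 140 = 140
  van 3: 130 = 130
  van 4: 130 = 130
  van 5: 130 = 130
  van 6: 130 = 130
  van 7: 100 + 70 = 170
  van 8: 100 + 60 = 160
  van 9: 60 = 60
No arrangement into 8 vans stays within capacity, so 9 is optimal.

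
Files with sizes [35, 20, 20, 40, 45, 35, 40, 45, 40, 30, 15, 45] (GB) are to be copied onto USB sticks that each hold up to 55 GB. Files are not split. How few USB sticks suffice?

Total = 45 + 45 + 45 + 40 + 40 + 40 + 35 + 35 + 30 + 20 + 20 + 15 = 410 GB.
Lower bound: ⌈410/55⌉ = 8 USB sticks.
Also, 9 files each exceed 55/2 GB, and no two of those can share a USB stick, so at least 9 USB sticks are needed.
A packing using 9 USB sticks:
  USB stick 1: 45 = 45
  USB stick 2: 45 = 45
  USB stick 3: 45 = 45
  USB stick 4: 40 + 15 = 55
  USB stick 5: 40 = 40
  USB stick 6: 40 = 40
  USB stick 7: 35 + 20 = 55
  USB stick 8: 35 + 20 = 55
  USB stick 9: 30 = 30
This matches the lower bound, so 9 is optimal.

9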